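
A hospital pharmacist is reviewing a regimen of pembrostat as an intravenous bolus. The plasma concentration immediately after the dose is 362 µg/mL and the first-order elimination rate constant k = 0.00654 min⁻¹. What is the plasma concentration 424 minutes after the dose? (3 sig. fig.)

C(t) = C₀ e^(−kt) = 362 × e^(−0.006540 × 424) = 362 × e^(−2.773) = 362 × 0.06248 ≈ 22.6 µg/mL

22.6 µg/mL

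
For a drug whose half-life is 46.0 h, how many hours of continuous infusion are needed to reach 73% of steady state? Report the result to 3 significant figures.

86.9 hours

k = ln 2 / 46.0 = 0.01507 h⁻¹
f = 1 − e^(−kt)  ⇒  t = −ln(1 − f) / k
t = −ln(1 − 0.73) / 0.01507 = 1.309 / 0.01507 ≈ 86.9 hours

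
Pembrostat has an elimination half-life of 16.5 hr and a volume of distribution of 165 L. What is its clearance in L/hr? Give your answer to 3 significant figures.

k = ln 2 / t½ = ln 2 / 16.5 = 0.04201 hr⁻¹
CL = k · V = 0.04201 × 165 ≈ 6.93 L/hr

6.93 L/hr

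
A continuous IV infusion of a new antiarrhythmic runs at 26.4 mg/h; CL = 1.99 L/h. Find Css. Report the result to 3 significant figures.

13.3 µg/mL

Css = infusion rate / CL = 26.4 / 1.99 ≈ 13.3 µg/mL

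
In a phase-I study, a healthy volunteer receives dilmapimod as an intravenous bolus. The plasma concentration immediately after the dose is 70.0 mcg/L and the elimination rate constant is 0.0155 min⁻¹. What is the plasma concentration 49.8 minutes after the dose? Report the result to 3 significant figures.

32.3 mcg/L

C(t) = C₀ e^(−kt) = 70.0 × e^(−0.01550 × 49.8) = 70.0 × e^(−0.7719) = 70.0 × 0.4621 ≈ 32.3 mcg/L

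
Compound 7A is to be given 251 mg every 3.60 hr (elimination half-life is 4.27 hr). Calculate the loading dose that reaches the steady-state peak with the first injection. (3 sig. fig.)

k = ln 2 / 4.27 = 0.1623 hr⁻¹
Accumulation ratio R = 1 / (1 − e^(−kτ)) = 1 / (1 − e^(−0.1623×3.60)) = 1 / (1 − 0.5574) = 2.260
Loading dose = maintenance dose × R = 251 × 2.260 ≈ 567 mg

567 mg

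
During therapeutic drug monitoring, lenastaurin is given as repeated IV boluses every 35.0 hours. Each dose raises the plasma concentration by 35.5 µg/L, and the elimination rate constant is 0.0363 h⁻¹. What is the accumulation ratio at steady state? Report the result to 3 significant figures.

Fraction remaining after one interval: e^(−kτ) = e^(−0.03630 × 35.0) = 0.2807
R = 1 / (1 − 0.2807) = 1 / 0.7193 ≈ 1.39

1.39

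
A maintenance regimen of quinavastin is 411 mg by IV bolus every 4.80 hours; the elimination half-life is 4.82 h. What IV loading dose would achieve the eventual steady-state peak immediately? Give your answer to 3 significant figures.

k = ln 2 / 4.82 = 0.1438 h⁻¹
Accumulation ratio R = 1 / (1 − e^(−kτ)) = 1 / (1 − e^(−0.1438×4.80)) = 1 / (1 − 0.5014) = 2.006
Loading dose = maintenance dose × R = 411 × 2.006 ≈ 824 mg

824 mg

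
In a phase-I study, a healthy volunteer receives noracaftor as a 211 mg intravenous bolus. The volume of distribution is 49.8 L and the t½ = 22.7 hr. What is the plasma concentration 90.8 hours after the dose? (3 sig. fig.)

C₀ = dose / V = 211 / 49.8 = 4.237 µg/mL
k = ln 2 / 22.7 = 0.03054 hr⁻¹
C(t) = C₀ e^(−kt) = 4.237 × e^(−0.03054 × 90.8) = 4.237 × e^(−2.773) = 4.237 × 0.06250 ≈ 0.265 µg/mL

0.265 µg/mL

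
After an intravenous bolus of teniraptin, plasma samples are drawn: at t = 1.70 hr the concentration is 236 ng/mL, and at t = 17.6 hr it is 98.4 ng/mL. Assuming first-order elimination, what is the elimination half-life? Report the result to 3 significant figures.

12.6 hours

k = ln(C₁/C₂) / (t₂ − t₁) = ln(236/98.4) / (17.6 − 1.70)
  = 0.8748 / 15.90 = 0.05502 hr⁻¹
t½ = ln 2 / k = ln 2 / 0.05502 ≈ 12.6 hours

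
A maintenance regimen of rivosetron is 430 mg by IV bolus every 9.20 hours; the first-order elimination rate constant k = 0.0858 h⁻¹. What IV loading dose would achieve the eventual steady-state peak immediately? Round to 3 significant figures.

788 mg

Accumulation ratio R = 1 / (1 − e^(−kτ)) = 1 / (1 − e^(−0.08580×9.20)) = 1 / (1 − 0.4541) = 1.832
Loading dose = maintenance dose × R = 430 × 1.832 ≈ 788 mg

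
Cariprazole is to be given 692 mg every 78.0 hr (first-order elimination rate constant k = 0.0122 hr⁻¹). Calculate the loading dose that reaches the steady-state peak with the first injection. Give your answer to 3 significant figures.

Accumulation ratio R = 1 / (1 − e^(−kτ)) = 1 / (1 − e^(−0.01220×78.0)) = 1 / (1 − 0.3861) = 1.629
Loading dose = maintenance dose × R = 692 × 1.629 ≈ 1130 mg

1130 mg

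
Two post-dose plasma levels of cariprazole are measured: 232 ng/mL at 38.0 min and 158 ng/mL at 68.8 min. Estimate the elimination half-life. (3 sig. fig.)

k = ln(C₁/C₂) / (t₂ − t₁) = ln(232/158) / (68.8 − 38.0)
  = 0.3841 / 30.80 = 0.01247 min⁻¹
t½ = ln 2 / k = ln 2 / 0.01247 ≈ 55.6 minutes

55.6 minutes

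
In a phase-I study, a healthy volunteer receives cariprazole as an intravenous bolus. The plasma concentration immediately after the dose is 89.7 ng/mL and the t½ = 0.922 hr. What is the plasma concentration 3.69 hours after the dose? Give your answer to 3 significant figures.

k = ln 2 / 0.922 = 0.7518 hr⁻¹
3.69 hr is 4.002 half-lives, so C = 89.7 × (1/2)^4.002 = 89.7 × 0.06241 ≈ 5.60 ng/mL

5.60 ng/mL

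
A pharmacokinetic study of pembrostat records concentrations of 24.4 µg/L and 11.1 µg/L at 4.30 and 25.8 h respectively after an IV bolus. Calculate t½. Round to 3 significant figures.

k = ln(C₁/C₂) / (t₂ − t₁) = ln(24.4/11.1) / (25.8 − 4.30)
  = 0.7876 / 21.50 = 0.03663 h⁻¹
t½ = ln 2 / k = ln 2 / 0.03663 ≈ 18.9 hours

18.9 hours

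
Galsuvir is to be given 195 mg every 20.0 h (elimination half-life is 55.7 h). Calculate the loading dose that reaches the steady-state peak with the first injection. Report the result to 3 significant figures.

885 mg

k = ln 2 / 55.7 = 0.01244 h⁻¹
Accumulation ratio R = 1 / (1 − e^(−kτ)) = 1 / (1 − e^(−0.01244×20.0)) = 1 / (1 − 0.7797) = 4.539
Loading dose = maintenance dose × R = 195 × 4.539 ≈ 885 mg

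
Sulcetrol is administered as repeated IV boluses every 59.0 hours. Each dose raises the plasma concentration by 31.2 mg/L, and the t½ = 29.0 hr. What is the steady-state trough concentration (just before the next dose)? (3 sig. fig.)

k = ln 2 / 29.0 = 0.02390 hr⁻¹
Fraction remaining after one interval: e^(−kτ) = e^(−0.02390 × 59.0) = 0.2441
R = 1 / (1 − 0.2441) = 1.323
Css,max = 31.2 × 1.323 = 41.28 mg/L
Css,min = Css,max × e^(−kτ) = 41.28 × 0.2441 ≈ 10.1 mg/L

10.1 mg/L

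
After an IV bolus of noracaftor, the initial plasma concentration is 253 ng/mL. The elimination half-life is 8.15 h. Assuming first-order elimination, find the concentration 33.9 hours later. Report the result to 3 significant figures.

14.2 ng/mL

k = ln 2 / 8.15 = 0.08505 h⁻¹
C(t) = C₀ e^(−kt) = 253 × e^(−0.08505 × 33.9) = 253 × e^(−2.883) = 253 × 0.05596 ≈ 14.2 ng/mL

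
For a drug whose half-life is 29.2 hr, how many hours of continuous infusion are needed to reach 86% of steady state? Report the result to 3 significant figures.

k = ln 2 / 29.2 = 0.02374 hr⁻¹
f = 1 − e^(−kt)  ⇒  t = −ln(1 − f) / k
t = −ln(1 − 0.86) / 0.02374 = 1.966 / 0.02374 ≈ 82.8 hours

82.8 hours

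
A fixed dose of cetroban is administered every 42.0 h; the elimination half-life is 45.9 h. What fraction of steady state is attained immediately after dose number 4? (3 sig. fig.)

0.921

k = ln 2 / 45.9 = 0.01510 h⁻¹
f_n = 1 − e^(−nkτ) = 1 − e^(−4 × 0.01510 × 42.0) = 1 − e^(−2.537) = 1 − 0.07910 ≈ 0.921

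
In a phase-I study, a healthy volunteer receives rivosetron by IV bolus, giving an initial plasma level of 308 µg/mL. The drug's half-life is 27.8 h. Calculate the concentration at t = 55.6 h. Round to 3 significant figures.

k = ln 2 / 27.8 = 0.02493 h⁻¹
C(t) = C₀ e^(−kt) = 308 × e^(−0.02493 × 55.6) = 308 × e^(−1.386) = 308 × 0.2500 ≈ 77.0 µg/mL

77.0 µg/mL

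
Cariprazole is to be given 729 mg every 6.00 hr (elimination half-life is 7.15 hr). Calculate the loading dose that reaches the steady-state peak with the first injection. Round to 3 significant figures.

k = ln 2 / 7.15 = 0.09694 hr⁻¹
Accumulation ratio R = 1 / (1 − e^(−kτ)) = 1 / (1 − e^(−0.09694×6.00)) = 1 / (1 − 0.5590) = 2.267
Loading dose = maintenance dose × R = 729 × 2.267 ≈ 1650 mg

1650 mg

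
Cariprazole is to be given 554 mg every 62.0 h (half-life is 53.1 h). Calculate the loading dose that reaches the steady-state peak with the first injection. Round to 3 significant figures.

k = ln 2 / 53.1 = 0.01305 h⁻¹
Accumulation ratio R = 1 / (1 − e^(−kτ)) = 1 / (1 − e^(−0.01305×62.0)) = 1 / (1 − 0.4452) = 1.802
Loading dose = maintenance dose × R = 554 × 1.802 ≈ 998 mg

998 mg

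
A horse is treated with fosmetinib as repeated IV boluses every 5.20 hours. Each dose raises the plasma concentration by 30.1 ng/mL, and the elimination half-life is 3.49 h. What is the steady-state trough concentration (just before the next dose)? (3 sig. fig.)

16.6 ng/mL

k = ln 2 / 3.49 = 0.1986 h⁻¹
Fraction remaining after one interval: e^(−kτ) = e^(−0.1986 × 5.20) = 0.3560
R = 1 / (1 − 0.3560) = 1.553
Css,max = 30.1 × 1.553 = 46.74 ng/mL
Css,min = Css,max × e^(−kτ) = 46.74 × 0.3560 ≈ 16.6 ng/mL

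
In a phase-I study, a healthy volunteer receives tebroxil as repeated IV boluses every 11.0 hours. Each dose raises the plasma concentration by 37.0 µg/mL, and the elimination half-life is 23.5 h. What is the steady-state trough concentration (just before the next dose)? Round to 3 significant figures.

k = ln 2 / 23.5 = 0.02950 h⁻¹
Fraction remaining after one interval: e^(−kτ) = e^(−0.02950 × 11.0) = 0.7229
R = 1 / (1 − 0.7229) = 3.609
Css,max = 37.0 × 3.609 = 133.5 µg/mL
Css,min = Css,max × e^(−kτ) = 133.5 × 0.7229 ≈ 96.5 µg/mL

96.5 µg/mL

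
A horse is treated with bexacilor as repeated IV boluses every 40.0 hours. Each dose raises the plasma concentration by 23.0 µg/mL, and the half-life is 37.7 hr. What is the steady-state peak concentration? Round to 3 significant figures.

44.2 µg/mL

k = ln 2 / 37.7 = 0.01839 hr⁻¹
Fraction remaining after one interval: e^(−kτ) = e^(−0.01839 × 40.0) = 0.4793
R = 1 / (1 − 0.4793) = 1.920
Css,max = 23.0 × 1.920 ≈ 44.2 µg/mL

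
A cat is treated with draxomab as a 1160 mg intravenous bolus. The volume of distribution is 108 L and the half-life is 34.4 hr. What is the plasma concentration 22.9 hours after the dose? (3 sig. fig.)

C₀ = dose / V = 1160 / 108 = 10.74 µg/mL
k = ln 2 / 34.4 = 0.02015 hr⁻¹
C(t) = C₀ e^(−kt) = 10.74 × e^(−0.02015 × 22.9) = 10.74 × e^(−0.4614) = 10.74 × 0.6304 ≈ 6.77 µg/mL

6.77 µg/mL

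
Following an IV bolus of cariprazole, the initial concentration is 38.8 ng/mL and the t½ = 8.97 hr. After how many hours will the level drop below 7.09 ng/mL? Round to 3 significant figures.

k = ln 2 / 8.97 = 0.07727 hr⁻¹
C(t) = C₀ e^(−kt)  ⇒  t = ln(C₀/C) / k
t = ln(38.8/7.09) / 0.07727 = 1.700 / 0.07727 ≈ 22.0 hours

22.0 hours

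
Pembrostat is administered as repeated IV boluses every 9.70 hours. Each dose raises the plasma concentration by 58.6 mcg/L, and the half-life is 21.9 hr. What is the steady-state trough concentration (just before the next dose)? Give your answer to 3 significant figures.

163 mcg/L

k = ln 2 / 21.9 = 0.03165 hr⁻¹
Fraction remaining after one interval: e^(−kτ) = e^(−0.03165 × 9.70) = 0.7356
R = 1 / (1 − 0.7356) = 3.783
Css,max = 58.6 × 3.783 = 221.7 mcg/L
Css,min = Css,max × e^(−kτ) = 221.7 × 0.7356 ≈ 163 mcg/L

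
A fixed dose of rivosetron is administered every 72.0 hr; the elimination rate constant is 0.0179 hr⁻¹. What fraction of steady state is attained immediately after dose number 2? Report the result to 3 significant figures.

f_n = 1 − e^(−nkτ) = 1 − e^(−2 × 0.01790 × 72.0) = 1 − e^(−2.578) = 1 − 0.07596 ≈ 0.924

0.924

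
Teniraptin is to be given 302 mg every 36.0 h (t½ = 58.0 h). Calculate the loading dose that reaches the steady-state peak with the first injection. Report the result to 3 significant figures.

k = ln 2 / 58.0 = 0.01195 h⁻¹
Accumulation ratio R = 1 / (1 − e^(−kτ)) = 1 / (1 − e^(−0.01195×36.0)) = 1 / (1 − 0.6504) = 2.860
Loading dose = maintenance dose × R = 302 × 2.860 ≈ 864 mg

864 mg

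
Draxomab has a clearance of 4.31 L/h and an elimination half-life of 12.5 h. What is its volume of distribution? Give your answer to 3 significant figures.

k = ln 2 / t½ = ln 2 / 12.5 = 0.05545 h⁻¹
V = CL / k = 4.31 / 0.05545 ≈ 77.7 L

77.7 L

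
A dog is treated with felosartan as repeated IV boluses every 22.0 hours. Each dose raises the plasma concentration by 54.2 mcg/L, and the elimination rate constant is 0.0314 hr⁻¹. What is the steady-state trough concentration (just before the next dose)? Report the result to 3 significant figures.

Fraction remaining after one interval: e^(−kτ) = e^(−0.03140 × 22.0) = 0.5012
R = 1 / (1 − 0.5012) = 2.005
Css,max = 54.2 × 2.005 = 108.7 mcg/L
Css,min = Css,max × e^(−kτ) = 108.7 × 0.5012 ≈ 54.5 mcg/L

54.5 mcg/L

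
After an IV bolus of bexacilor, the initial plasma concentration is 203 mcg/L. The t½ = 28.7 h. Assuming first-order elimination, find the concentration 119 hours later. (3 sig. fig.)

11.5 mcg/L

k = ln 2 / 28.7 = 0.02415 h⁻¹
C(t) = C₀ e^(−kt) = 203 × e^(−0.02415 × 119) = 203 × e^(−2.874) = 203 × 0.05647 ≈ 11.5 mcg/L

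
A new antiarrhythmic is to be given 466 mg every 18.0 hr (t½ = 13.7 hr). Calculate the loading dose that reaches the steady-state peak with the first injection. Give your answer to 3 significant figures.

k = ln 2 / 13.7 = 0.05059 hr⁻¹
Accumulation ratio R = 1 / (1 − e^(−kτ)) = 1 / (1 − e^(−0.05059×18.0)) = 1 / (1 − 0.4022) = 1.673
Loading dose = maintenance dose × R = 466 × 1.673 ≈ 780 mg

780 mg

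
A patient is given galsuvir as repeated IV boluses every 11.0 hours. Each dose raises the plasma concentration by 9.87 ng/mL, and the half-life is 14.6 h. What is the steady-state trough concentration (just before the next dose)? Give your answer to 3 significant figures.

14.4 ng/mL

k = ln 2 / 14.6 = 0.04748 h⁻¹
Fraction remaining after one interval: e^(−kτ) = e^(−0.04748 × 11.0) = 0.5932
R = 1 / (1 − 0.5932) = 2.458
Css,max = 9.87 × 2.458 = 24.26 ng/mL
Css,min = Css,max × e^(−kτ) = 24.26 × 0.5932 ≈ 14.4 ng/mL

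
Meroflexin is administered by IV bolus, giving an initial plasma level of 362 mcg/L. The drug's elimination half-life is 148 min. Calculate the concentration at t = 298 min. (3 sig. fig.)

k = ln 2 / 148 = 0.004683 min⁻¹
298 min is 2.014 half-lives, so C = 362 × (1/2)^2.014 = 362 × 0.2477 ≈ 89.7 mcg/L

89.7 mcg/L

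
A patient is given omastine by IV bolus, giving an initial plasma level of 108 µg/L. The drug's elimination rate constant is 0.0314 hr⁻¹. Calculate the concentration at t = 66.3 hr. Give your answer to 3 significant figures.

C(t) = C₀ e^(−kt) = 108 × e^(−0.03140 × 66.3) = 108 × e^(−2.082) = 108 × 0.1247 ≈ 13.5 µg/L

13.5 µg/L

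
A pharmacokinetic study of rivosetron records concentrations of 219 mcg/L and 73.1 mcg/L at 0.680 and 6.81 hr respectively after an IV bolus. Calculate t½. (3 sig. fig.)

3.87 hours

k = ln(C₁/C₂) / (t₂ − t₁) = ln(219/73.1) / (6.81 − 0.680)
  = 1.097 / 6.130 = 0.1790 hr⁻¹
t½ = ln 2 / k = ln 2 / 0.1790 ≈ 3.87 hours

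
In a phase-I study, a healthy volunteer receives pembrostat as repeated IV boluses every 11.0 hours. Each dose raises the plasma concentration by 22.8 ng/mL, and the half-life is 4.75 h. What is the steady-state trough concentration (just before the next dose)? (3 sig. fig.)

5.73 ng/mL

k = ln 2 / 4.75 = 0.1459 h⁻¹
Fraction remaining after one interval: e^(−kτ) = e^(−0.1459 × 11.0) = 0.2009
R = 1 / (1 − 0.2009) = 1.251
Css,max = 22.8 × 1.251 = 28.53 ng/mL
Css,min = Css,max × e^(−kτ) = 28.53 × 0.2009 ≈ 5.73 ng/mL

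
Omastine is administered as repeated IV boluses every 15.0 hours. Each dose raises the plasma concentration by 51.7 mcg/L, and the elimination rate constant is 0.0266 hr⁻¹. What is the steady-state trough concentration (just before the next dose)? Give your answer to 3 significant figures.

Fraction remaining after one interval: e^(−kτ) = e^(−0.02660 × 15.0) = 0.6710
R = 1 / (1 − 0.6710) = 3.039
Css,max = 51.7 × 3.039 = 157.1 mcg/L
Css,min = Css,max × e^(−kτ) = 157.1 × 0.6710 ≈ 105 mcg/L

105 mcg/L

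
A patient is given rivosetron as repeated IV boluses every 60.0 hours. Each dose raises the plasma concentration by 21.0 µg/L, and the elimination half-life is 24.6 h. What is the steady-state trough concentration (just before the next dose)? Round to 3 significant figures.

4.75 µg/L

k = ln 2 / 24.6 = 0.02818 h⁻¹
Fraction remaining after one interval: e^(−kτ) = e^(−0.02818 × 60.0) = 0.1844
R = 1 / (1 − 0.1844) = 1.226
Css,max = 21.0 × 1.226 = 25.75 µg/L
Css,min = Css,max × e^(−kτ) = 25.75 × 0.1844 ≈ 4.75 µg/L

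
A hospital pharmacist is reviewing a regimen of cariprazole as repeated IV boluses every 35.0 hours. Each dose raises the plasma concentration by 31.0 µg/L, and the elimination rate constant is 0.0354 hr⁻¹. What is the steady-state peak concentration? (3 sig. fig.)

43.6 µg/L

Fraction remaining after one interval: e^(−kτ) = e^(−0.03540 × 35.0) = 0.2897
R = 1 / (1 − 0.2897) = 1.408
Css,max = 31.0 × 1.408 ≈ 43.6 µg/L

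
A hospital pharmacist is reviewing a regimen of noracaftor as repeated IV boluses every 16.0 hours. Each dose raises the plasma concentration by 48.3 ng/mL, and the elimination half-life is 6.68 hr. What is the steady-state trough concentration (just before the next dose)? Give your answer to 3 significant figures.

11.3 ng/mL

k = ln 2 / 6.68 = 0.1038 hr⁻¹
Fraction remaining after one interval: e^(−kτ) = e^(−0.1038 × 16.0) = 0.1901
R = 1 / (1 − 0.1901) = 1.235
Css,max = 48.3 × 1.235 = 59.64 ng/mL
Css,min = Css,max × e^(−kτ) = 59.64 × 0.1901 ≈ 11.3 ng/mL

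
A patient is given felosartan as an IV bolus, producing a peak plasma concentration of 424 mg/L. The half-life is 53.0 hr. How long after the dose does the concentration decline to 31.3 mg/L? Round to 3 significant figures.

199 hours

k = ln 2 / 53.0 = 0.01308 hr⁻¹
C(t) = C₀ e^(−kt)  ⇒  t = ln(C₀/C) / k
t = ln(424/31.3) / 0.01308 = 2.606 / 0.01308 ≈ 199 hours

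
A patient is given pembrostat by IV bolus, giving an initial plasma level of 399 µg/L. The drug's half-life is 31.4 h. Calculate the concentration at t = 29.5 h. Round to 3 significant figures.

208 µg/L

k = ln 2 / 31.4 = 0.02207 h⁻¹
C(t) = C₀ e^(−kt) = 399 × e^(−0.02207 × 29.5) = 399 × e^(−0.6512) = 399 × 0.5214 ≈ 208 µg/L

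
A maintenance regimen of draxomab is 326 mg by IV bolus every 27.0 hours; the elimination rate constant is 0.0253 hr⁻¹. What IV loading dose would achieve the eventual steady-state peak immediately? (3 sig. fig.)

659 mg

Accumulation ratio R = 1 / (1 − e^(−kτ)) = 1 / (1 − e^(−0.02530×27.0)) = 1 / (1 − 0.5050) = 2.020
Loading dose = maintenance dose × R = 326 × 2.020 ≈ 659 mg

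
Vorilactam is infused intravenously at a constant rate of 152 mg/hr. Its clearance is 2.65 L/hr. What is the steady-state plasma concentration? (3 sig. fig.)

Css = infusion rate / CL = 152 / 2.65 ≈ 57.4 µg/mL

57.4 µg/mL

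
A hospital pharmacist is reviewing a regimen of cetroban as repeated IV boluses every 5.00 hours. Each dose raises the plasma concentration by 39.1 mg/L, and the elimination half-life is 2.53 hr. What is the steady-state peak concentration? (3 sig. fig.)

k = ln 2 / 2.53 = 0.2740 hr⁻¹
Fraction remaining after one interval: e^(−kτ) = e^(−0.2740 × 5.00) = 0.2541
R = 1 / (1 − 0.2541) = 1.341
Css,max = 39.1 × 1.341 ≈ 52.4 mg/L

52.4 mg/L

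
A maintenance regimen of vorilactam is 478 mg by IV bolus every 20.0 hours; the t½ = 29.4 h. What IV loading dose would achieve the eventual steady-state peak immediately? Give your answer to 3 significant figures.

1270 mg

k = ln 2 / 29.4 = 0.02358 h⁻¹
Accumulation ratio R = 1 / (1 − e^(−kτ)) = 1 / (1 − e^(−0.02358×20.0)) = 1 / (1 − 0.6240) = 2.660
Loading dose = maintenance dose × R = 478 × 2.660 ≈ 1270 mg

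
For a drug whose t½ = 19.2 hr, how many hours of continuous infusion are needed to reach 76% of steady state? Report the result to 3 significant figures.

k = ln 2 / 19.2 = 0.03610 hr⁻¹
f = 1 − e^(−kt)  ⇒  t = −ln(1 − f) / k
t = −ln(1 − 0.76) / 0.03610 = 1.427 / 0.03610 ≈ 39.5 hours

39.5 hours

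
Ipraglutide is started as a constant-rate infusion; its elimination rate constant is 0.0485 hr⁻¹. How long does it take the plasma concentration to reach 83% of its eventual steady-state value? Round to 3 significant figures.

36.5 hours

f = 1 − e^(−kt)  ⇒  t = −ln(1 − f) / k
t = −ln(1 − 0.83) / 0.04850 = 1.772 / 0.04850 ≈ 36.5 hours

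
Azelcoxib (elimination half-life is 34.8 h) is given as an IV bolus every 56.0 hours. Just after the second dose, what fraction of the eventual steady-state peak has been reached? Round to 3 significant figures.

0.893

k = ln 2 / 34.8 = 0.01992 h⁻¹
f_n = 1 − e^(−nkτ) = 1 − e^(−2 × 0.01992 × 56.0) = 1 − e^(−2.231) = 1 − 0.1074 ≈ 0.893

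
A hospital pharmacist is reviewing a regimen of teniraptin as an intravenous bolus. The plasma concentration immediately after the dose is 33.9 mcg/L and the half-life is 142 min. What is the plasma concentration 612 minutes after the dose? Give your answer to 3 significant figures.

k = ln 2 / 142 = 0.004881 min⁻¹
C(t) = C₀ e^(−kt) = 33.9 × e^(−0.004881 × 612) = 33.9 × e^(−2.987) = 33.9 × 0.05042 ≈ 1.71 mcg/L

1.71 mcg/L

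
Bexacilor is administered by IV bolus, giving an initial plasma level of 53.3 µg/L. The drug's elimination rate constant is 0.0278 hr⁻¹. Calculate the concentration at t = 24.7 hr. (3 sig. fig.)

C(t) = C₀ e^(−kt) = 53.3 × e^(−0.02780 × 24.7) = 53.3 × e^(−0.6867) = 53.3 × 0.5033 ≈ 26.8 µg/L

26.8 µg/L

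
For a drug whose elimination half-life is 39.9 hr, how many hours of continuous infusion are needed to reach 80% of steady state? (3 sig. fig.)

92.6 hours

k = ln 2 / 39.9 = 0.01737 hr⁻¹
f = 1 − e^(−kt)  ⇒  t = −ln(1 − f) / k
t = −ln(1 − 0.8) / 0.01737 = 1.609 / 0.01737 ≈ 92.6 hours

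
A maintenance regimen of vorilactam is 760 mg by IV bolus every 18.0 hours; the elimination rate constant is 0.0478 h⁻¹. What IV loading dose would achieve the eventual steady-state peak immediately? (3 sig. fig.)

Accumulation ratio R = 1 / (1 − e^(−kτ)) = 1 / (1 − e^(−0.04780×18.0)) = 1 / (1 − 0.4230) = 1.733
Loading dose = maintenance dose × R = 760 × 1.733 ≈ 1320 mg

1320 mg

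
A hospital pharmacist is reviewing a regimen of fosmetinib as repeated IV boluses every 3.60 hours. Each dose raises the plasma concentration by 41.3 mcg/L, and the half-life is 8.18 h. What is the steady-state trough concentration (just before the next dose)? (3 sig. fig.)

k = ln 2 / 8.18 = 0.08474 h⁻¹
Fraction remaining after one interval: e^(−kτ) = e^(−0.08474 × 3.60) = 0.7371
R = 1 / (1 − 0.7371) = 3.804
Css,max = 41.3 × 3.804 = 157.1 mcg/L
Css,min = Css,max × e^(−kτ) = 157.1 × 0.7371 ≈ 116 mcg/L

116 mcg/L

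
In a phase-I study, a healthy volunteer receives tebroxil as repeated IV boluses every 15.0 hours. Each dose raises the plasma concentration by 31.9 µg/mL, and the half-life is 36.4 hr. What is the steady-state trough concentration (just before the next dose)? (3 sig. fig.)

96.5 µg/mL

k = ln 2 / 36.4 = 0.01904 hr⁻¹
Fraction remaining after one interval: e^(−kτ) = e^(−0.01904 × 15.0) = 0.7515
R = 1 / (1 − 0.7515) = 4.025
Css,max = 31.9 × 4.025 = 128.4 µg/mL
Css,min = Css,max × e^(−kτ) = 128.4 × 0.7515 ≈ 96.5 µg/mL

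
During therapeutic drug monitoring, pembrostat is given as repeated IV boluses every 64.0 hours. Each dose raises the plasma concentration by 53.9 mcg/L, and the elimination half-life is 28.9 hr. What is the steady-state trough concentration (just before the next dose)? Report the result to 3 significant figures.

k = ln 2 / 28.9 = 0.02398 hr⁻¹
Fraction remaining after one interval: e^(−kτ) = e^(−0.02398 × 64.0) = 0.2155
R = 1 / (1 − 0.2155) = 1.275
Css,max = 53.9 × 1.275 = 68.70 mcg/L
Css,min = Css,max × e^(−kτ) = 68.70 × 0.2155 ≈ 14.8 mcg/L

14.8 mcg/L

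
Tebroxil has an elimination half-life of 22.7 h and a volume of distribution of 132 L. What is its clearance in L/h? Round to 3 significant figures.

k = ln 2 / t½ = ln 2 / 22.7 = 0.03054 h⁻¹
CL = k · V = 0.03054 × 132 ≈ 4.03 L/h

4.03 L/h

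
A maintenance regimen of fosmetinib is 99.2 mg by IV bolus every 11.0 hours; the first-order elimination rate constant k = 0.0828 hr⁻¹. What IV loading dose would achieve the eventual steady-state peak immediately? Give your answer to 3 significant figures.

166 mg

Accumulation ratio R = 1 / (1 − e^(−kτ)) = 1 / (1 − e^(−0.08280×11.0)) = 1 / (1 − 0.4022) = 1.673
Loading dose = maintenance dose × R = 99.2 × 1.673 ≈ 166 mg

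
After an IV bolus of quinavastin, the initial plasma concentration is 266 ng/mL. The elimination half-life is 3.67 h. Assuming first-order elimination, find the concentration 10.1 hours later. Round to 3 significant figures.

k = ln 2 / 3.67 = 0.1889 h⁻¹
10.1 h is 2.752 half-lives, so C = 266 × (1/2)^2.752 = 266 × 0.1484 ≈ 39.5 ng/mL

39.5 ng/mL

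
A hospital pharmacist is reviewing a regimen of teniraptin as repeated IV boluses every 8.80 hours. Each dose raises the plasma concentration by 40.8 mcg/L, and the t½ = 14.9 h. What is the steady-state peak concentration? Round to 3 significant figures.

k = ln 2 / 14.9 = 0.04652 h⁻¹
Fraction remaining after one interval: e^(−kτ) = e^(−0.04652 × 8.80) = 0.6641
R = 1 / (1 − 0.6641) = 2.977
Css,max = 40.8 × 2.977 ≈ 121 mcg/L

121 mcg/L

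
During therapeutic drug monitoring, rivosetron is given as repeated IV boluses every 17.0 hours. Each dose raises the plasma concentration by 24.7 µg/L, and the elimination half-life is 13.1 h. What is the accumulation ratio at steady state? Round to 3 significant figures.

1.69

k = ln 2 / 13.1 = 0.05291 h⁻¹
Fraction remaining after one interval: e^(−kτ) = e^(−0.05291 × 17.0) = 0.4068
R = 1 / (1 − 0.4068) = 1 / 0.5932 ≈ 1.69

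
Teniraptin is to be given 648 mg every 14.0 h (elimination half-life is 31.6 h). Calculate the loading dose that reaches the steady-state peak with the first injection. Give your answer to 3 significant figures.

2450 mg

k = ln 2 / 31.6 = 0.02194 h⁻¹
Accumulation ratio R = 1 / (1 − e^(−kτ)) = 1 / (1 − e^(−0.02194×14.0)) = 1 / (1 − 0.7356) = 3.782
Loading dose = maintenance dose × R = 648 × 3.782 ≈ 2450 mg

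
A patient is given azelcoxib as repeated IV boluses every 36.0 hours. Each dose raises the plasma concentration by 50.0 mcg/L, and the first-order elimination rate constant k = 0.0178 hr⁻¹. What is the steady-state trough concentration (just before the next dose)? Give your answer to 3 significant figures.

Fraction remaining after one interval: e^(−kτ) = e^(−0.01780 × 36.0) = 0.5269
R = 1 / (1 − 0.5269) = 2.114
Css,max = 50.0 × 2.114 = 105.7 mcg/L
Css,min = Css,max × e^(−kτ) = 105.7 × 0.5269 ≈ 55.7 mcg/L

55.7 mcg/L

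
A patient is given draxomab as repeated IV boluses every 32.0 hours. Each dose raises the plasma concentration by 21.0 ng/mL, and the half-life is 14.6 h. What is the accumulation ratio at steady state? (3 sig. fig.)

k = ln 2 / 14.6 = 0.04748 h⁻¹
Fraction remaining after one interval: e^(−kτ) = e^(−0.04748 × 32.0) = 0.2189
R = 1 / (1 − 0.2189) = 1 / 0.7811 ≈ 1.28

1.28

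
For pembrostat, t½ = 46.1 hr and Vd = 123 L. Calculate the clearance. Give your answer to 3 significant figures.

k = ln 2 / t½ = ln 2 / 46.1 = 0.01504 hr⁻¹
CL = k · V = 0.01504 × 123 ≈ 1.85 L/hr

1.85 L/hr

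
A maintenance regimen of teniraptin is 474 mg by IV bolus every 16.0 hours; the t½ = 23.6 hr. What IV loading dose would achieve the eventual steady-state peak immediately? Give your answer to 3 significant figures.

1260 mg

k = ln 2 / 23.6 = 0.02937 hr⁻¹
Accumulation ratio R = 1 / (1 − e^(−kτ)) = 1 / (1 − e^(−0.02937×16.0)) = 1 / (1 − 0.6250) = 2.667
Loading dose = maintenance dose × R = 474 × 2.667 ≈ 1260 mg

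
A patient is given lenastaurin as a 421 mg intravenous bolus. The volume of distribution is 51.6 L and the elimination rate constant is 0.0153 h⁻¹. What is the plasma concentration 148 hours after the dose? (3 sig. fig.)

C₀ = dose / V = 421 / 51.6 = 8.159 mg/L
C(t) = C₀ e^(−kt) = 8.159 × e^(−0.01530 × 148) = 8.159 × e^(−2.264) = 8.159 × 0.1039 ≈ 0.848 mg/L

0.848 mg/L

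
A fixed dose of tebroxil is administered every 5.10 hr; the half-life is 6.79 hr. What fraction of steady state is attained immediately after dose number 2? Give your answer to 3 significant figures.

k = ln 2 / 6.79 = 0.1021 hr⁻¹
f_n = 1 − e^(−nkτ) = 1 − e^(−2 × 0.1021 × 5.10) = 1 − e^(−1.041) = 1 − 0.3530 ≈ 0.647

0.647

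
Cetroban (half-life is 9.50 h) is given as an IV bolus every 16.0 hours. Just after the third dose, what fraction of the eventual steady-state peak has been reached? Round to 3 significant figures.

k = ln 2 / 9.50 = 0.07296 h⁻¹
f_n = 1 − e^(−nkτ) = 1 − e^(−3 × 0.07296 × 16.0) = 1 − e^(−3.502) = 1 − 0.03013 ≈ 0.970

0.970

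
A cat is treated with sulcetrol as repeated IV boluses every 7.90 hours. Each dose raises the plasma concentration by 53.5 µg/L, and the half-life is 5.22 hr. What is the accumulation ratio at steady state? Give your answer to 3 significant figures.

k = ln 2 / 5.22 = 0.1328 hr⁻¹
Fraction remaining after one interval: e^(−kτ) = e^(−0.1328 × 7.90) = 0.3503
R = 1 / (1 − 0.3503) = 1 / 0.6497 ≈ 1.54

1.54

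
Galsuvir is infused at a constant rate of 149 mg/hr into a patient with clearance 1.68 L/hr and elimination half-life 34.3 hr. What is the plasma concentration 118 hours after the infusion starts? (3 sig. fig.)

80.5 µg/mL

Css = rate / CL = 149 / 1.68 = 88.69 µg/mL
k = ln 2 / 34.3 = 0.02021 hr⁻¹
C(t) = Css (1 − e^(−kt)) = 88.69 × (1 − e^(−2.385)) = 88.69 × 0.9079 ≈ 80.5 µg/mL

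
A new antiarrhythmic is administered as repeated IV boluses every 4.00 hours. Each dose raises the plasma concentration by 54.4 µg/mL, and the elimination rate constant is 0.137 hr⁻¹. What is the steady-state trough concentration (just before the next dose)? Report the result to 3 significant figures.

Fraction remaining after one interval: e^(−kτ) = e^(−0.1370 × 4.00) = 0.5781
R = 1 / (1 − 0.5781) = 2.370
Css,max = 54.4 × 2.370 = 128.9 µg/mL
Css,min = Css,max × e^(−kτ) = 128.9 × 0.5781 ≈ 74.5 µg/mL

74.5 µg/mL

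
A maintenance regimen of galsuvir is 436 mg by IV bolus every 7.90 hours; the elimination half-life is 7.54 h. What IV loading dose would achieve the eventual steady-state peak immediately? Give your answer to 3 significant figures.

k = ln 2 / 7.54 = 0.09193 h⁻¹
Accumulation ratio R = 1 / (1 − e^(−kτ)) = 1 / (1 − e^(−0.09193×7.90)) = 1 / (1 − 0.4837) = 1.937
Loading dose = maintenance dose × R = 436 × 1.937 ≈ 845 mg

845 mg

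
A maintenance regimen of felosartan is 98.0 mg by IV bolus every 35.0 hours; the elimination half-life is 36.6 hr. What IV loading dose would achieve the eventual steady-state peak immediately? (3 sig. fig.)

202 mg

k = ln 2 / 36.6 = 0.01894 hr⁻¹
Accumulation ratio R = 1 / (1 − e^(−kτ)) = 1 / (1 − e^(−0.01894×35.0)) = 1 / (1 − 0.5154) = 2.063
Loading dose = maintenance dose × R = 98.0 × 2.063 ≈ 202 mg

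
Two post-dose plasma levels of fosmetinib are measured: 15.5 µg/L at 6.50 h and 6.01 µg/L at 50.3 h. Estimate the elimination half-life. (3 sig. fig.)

32.0 hours

k = ln(C₁/C₂) / (t₂ − t₁) = ln(15.5/6.01) / (50.3 − 6.50)
  = 0.9474 / 43.80 = 0.02163 h⁻¹
t½ = ln 2 / k = ln 2 / 0.02163 ≈ 32.0 hours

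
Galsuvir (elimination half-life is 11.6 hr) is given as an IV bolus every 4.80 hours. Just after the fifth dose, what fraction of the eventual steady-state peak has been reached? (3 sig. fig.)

0.762

k = ln 2 / 11.6 = 0.05975 hr⁻¹
f_n = 1 − e^(−nkτ) = 1 − e^(−5 × 0.05975 × 4.80) = 1 − e^(−1.434) = 1 − 0.2383 ≈ 0.762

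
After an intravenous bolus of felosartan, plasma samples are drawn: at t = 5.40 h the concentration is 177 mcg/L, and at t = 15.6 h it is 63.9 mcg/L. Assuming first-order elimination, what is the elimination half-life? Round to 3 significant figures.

k = ln(C₁/C₂) / (t₂ − t₁) = ln(177/63.9) / (15.6 − 5.40)
  = 1.019 / 10.20 = 0.09989 h⁻¹
t½ = ln 2 / k = ln 2 / 0.09989 ≈ 6.94 hours

6.94 hours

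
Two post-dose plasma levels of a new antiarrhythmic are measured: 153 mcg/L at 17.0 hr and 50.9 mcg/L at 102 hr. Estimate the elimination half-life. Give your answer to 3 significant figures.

53.5 hours

k = ln(C₁/C₂) / (t₂ − t₁) = ln(153/50.9) / (102 − 17.0)
  = 1.101 / 85.00 = 0.01295 hr⁻¹
t½ = ln 2 / k = ln 2 / 0.01295 ≈ 53.5 hours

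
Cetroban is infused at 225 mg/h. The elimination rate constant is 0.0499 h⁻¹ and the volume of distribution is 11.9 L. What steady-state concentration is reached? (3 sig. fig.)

CL = k · V = 0.0499 × 11.9 = 0.5938 L/h
Css = rate / CL = 225 / 0.5938 ≈ 379 µg/mL

379 µg/mL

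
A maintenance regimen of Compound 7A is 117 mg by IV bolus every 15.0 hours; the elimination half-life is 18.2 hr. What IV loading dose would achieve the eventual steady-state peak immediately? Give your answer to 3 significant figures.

k = ln 2 / 18.2 = 0.03809 hr⁻¹
Accumulation ratio R = 1 / (1 − e^(−kτ)) = 1 / (1 − e^(−0.03809×15.0)) = 1 / (1 − 0.5648) = 2.298
Loading dose = maintenance dose × R = 117 × 2.298 ≈ 269 mg

269 mg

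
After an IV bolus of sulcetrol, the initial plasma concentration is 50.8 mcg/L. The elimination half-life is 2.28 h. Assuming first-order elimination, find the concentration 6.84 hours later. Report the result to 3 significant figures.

6.35 mcg/L

k = ln 2 / 2.28 = 0.3040 h⁻¹
C(t) = C₀ e^(−kt) = 50.8 × e^(−0.3040 × 6.84) = 50.8 × e^(−2.079) = 50.8 × 0.1250 ≈ 6.35 mcg/L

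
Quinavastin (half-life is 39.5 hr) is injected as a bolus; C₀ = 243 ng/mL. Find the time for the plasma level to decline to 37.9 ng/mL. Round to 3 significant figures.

k = ln 2 / 39.5 = 0.01755 hr⁻¹
C(t) = C₀ e^(−kt)  ⇒  t = ln(C₀/C) / k
t = ln(243/37.9) / 0.01755 = 1.858 / 0.01755 ≈ 106 hours

106 hours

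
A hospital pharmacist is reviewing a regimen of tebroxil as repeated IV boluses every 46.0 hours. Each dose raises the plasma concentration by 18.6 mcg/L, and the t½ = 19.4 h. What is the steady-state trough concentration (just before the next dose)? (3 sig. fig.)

4.46 mcg/L

k = ln 2 / 19.4 = 0.03573 h⁻¹
Fraction remaining after one interval: e^(−kτ) = e^(−0.03573 × 46.0) = 0.1933
R = 1 / (1 − 0.1933) = 1.240
Css,max = 18.6 × 1.240 = 23.06 mcg/L
Css,min = Css,max × e^(−kτ) = 23.06 × 0.1933 ≈ 4.46 mcg/L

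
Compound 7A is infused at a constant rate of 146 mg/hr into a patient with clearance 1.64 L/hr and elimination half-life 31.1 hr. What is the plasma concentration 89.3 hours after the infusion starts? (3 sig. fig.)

Css = rate / CL = 146 / 1.64 = 89.02 mg/L
k = ln 2 / 31.1 = 0.02229 hr⁻¹
C(t) = Css (1 − e^(−kt)) = 89.02 × (1 − e^(−1.990)) = 89.02 × 0.8633 ≈ 76.9 mg/L

76.9 mg/L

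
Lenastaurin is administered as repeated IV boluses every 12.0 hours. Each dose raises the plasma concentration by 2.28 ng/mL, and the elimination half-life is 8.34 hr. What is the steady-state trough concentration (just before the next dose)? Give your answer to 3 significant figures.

k = ln 2 / 8.34 = 0.08311 hr⁻¹
Fraction remaining after one interval: e^(−kτ) = e^(−0.08311 × 12.0) = 0.3689
R = 1 / (1 − 0.3689) = 1.584
Css,max = 2.28 × 1.584 = 3.613 ng/mL
Css,min = Css,max × e^(−kτ) = 3.613 × 0.3689 ≈ 1.33 ng/mL

1.33 ng/mL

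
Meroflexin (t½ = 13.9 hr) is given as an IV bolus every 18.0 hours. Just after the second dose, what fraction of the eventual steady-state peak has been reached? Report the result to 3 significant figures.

k = ln 2 / 13.9 = 0.04987 hr⁻¹
f_n = 1 − e^(−nkτ) = 1 − e^(−2 × 0.04987 × 18.0) = 1 − e^(−1.795) = 1 − 0.1661 ≈ 0.834

0.834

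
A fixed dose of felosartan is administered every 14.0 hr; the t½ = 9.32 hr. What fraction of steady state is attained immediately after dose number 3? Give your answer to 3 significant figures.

0.956

k = ln 2 / 9.32 = 0.07437 hr⁻¹
f_n = 1 − e^(−nkτ) = 1 − e^(−3 × 0.07437 × 14.0) = 1 − e^(−3.124) = 1 − 0.04400 ≈ 0.956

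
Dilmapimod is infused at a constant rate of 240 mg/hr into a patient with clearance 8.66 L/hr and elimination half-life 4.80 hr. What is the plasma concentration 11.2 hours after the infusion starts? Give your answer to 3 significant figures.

22.2 mg/L

Css = rate / CL = 240 / 8.66 = 27.71 mg/L
k = ln 2 / 4.80 = 0.1444 hr⁻¹
C(t) = Css (1 − e^(−kt)) = 27.71 × (1 − e^(−1.617)) = 27.71 × 0.8016 ≈ 22.2 mg/L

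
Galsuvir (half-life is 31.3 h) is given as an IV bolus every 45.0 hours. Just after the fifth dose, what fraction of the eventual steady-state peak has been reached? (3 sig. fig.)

k = ln 2 / 31.3 = 0.02215 h⁻¹
f_n = 1 − e^(−nkτ) = 1 − e^(−5 × 0.02215 × 45.0) = 1 − e^(−4.983) = 1 − 0.006856 ≈ 0.993

0.993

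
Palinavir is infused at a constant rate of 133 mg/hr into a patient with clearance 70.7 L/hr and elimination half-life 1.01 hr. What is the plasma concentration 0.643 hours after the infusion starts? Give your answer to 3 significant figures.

0.671 µg/mL

Css = rate / CL = 133 / 70.7 = 1.881 µg/mL
k = ln 2 / 1.01 = 0.6863 hr⁻¹
C(t) = Css (1 − e^(−kt)) = 1.881 × (1 − e^(−0.4413)) = 1.881 × 0.3568 ≈ 0.671 µg/mL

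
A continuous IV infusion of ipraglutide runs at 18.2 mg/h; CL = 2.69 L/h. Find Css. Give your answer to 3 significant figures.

Css = infusion rate / CL = 18.2 / 2.69 ≈ 6.77 µg/mL

6.77 µg/mL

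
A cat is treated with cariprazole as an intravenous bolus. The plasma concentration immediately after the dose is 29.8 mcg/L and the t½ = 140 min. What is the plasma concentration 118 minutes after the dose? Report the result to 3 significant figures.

16.6 mcg/L

k = ln 2 / 140 = 0.004951 min⁻¹
118 min is 0.8429 half-lives, so C = 29.8 × (1/2)^0.8429 = 29.8 × 0.5575 ≈ 16.6 mcg/L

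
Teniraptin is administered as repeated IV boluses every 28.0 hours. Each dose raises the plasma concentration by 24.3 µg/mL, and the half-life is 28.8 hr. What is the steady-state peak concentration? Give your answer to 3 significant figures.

49.6 µg/mL

k = ln 2 / 28.8 = 0.02407 hr⁻¹
Fraction remaining after one interval: e^(−kτ) = e^(−0.02407 × 28.0) = 0.5097
R = 1 / (1 − 0.5097) = 2.040
Css,max = 24.3 × 2.040 ≈ 49.6 µg/mL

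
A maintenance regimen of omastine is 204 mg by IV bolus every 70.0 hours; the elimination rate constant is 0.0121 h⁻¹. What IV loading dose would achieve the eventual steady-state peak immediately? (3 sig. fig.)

Accumulation ratio R = 1 / (1 − e^(−kτ)) = 1 / (1 − e^(−0.01210×70.0)) = 1 / (1 − 0.4287) = 1.750
Loading dose = maintenance dose × R = 204 × 1.750 ≈ 357 mg

357 mg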